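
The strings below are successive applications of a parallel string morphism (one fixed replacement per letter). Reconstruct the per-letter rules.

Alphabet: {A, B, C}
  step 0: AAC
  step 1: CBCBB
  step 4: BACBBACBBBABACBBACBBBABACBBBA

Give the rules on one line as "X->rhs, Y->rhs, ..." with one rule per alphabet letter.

A->CB, B->BA, C->B

  step 0 ⇒ step 1: AAC ⇒ CB·CB·B
    A ↦ CB
    C ↦ B
    B ↦ BA  (constrained at step 1)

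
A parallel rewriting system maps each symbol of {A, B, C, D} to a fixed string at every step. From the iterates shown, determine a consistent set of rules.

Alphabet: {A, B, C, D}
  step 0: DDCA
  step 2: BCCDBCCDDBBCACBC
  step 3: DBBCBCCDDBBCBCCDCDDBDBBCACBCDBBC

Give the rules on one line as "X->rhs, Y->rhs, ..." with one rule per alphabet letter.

A->AC, B->DB, C->BC, D->CD

  step 2 ⇒ step 3: BCCDBCCDDBBCACBC ⇒ DB·BC·BC·CD·DB·BC·BC·CD·CD·DB·DB·BC·AC·BC·DB·BC
    A ↦ AC
    B ↦ DB
    C ↦ BC
    D ↦ CD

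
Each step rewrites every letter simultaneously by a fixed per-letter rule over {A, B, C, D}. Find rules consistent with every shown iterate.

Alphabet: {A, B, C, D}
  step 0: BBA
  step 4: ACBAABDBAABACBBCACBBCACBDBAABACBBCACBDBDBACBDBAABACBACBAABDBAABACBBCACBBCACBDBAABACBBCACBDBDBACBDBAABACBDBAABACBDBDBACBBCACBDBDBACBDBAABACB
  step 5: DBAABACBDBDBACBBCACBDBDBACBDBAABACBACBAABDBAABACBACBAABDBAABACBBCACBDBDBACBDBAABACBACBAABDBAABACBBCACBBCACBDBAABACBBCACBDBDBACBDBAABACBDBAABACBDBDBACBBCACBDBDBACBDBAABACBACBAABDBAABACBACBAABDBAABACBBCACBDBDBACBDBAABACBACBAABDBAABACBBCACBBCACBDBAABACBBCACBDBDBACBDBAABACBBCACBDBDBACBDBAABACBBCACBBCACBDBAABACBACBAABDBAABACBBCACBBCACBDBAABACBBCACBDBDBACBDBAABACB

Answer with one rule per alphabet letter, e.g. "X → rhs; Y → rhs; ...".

A->DB, B->ACB, C->AAB, D->BC

  step 4 ⇒ step 5: ACBAABDBAABACBBCACBBCACBDBAABACBBCACBDBDBACBDBAABACBACBAABDBAABACBBCACBBCACBDBAABACBBCACBDBDBACBDBAABACBDBAABACBDBDBACBBCACBDBDBACBDBAABACB ⇒ DB·AAB·ACB·DB·DB·ACB·BC·ACB·DB·DB·ACB·DB·AAB·ACB·ACB·AAB·DB·AAB·ACB·ACB·AAB·DB·AAB·ACB·BC·ACB·DB·DB·ACB·DB·AAB·ACB·ACB·AAB·DB·AAB·ACB·BC·ACB·BC·ACB·DB·AAB·ACB·BC·ACB·DB·DB·ACB·DB·AAB·ACB·DB·AAB·ACB·DB·DB·ACB·BC·ACB·DB·DB·ACB·DB·AAB·ACB·ACB·AAB·DB·AAB·ACB·ACB·AAB·DB·AAB·ACB·BC·ACB·DB·DB·ACB·DB·AAB·ACB·ACB·AAB·DB·AAB·ACB·BC·ACB·BC·ACB·DB·AAB·ACB·BC·ACB·DB·DB·ACB·DB·AAB·ACB·BC·ACB·DB·DB·ACB·DB·AAB·ACB·BC·ACB·BC·ACB·DB·AAB·ACB·ACB·AAB·DB·AAB·ACB·BC·ACB·BC·ACB·DB·AAB·ACB·BC·ACB·DB·DB·ACB·DB·AAB·ACB
    A ↦ DB
    B ↦ ACB
    C ↦ AAB
    D ↦ BC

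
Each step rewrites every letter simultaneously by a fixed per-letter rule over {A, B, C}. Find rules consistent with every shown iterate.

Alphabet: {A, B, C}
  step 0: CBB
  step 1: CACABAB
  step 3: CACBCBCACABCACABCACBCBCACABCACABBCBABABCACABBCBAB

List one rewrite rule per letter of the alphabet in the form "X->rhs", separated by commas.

  step 0 ⇒ step 1: CBB ⇒ CAC·AB·AB
    B ↦ AB
    C ↦ CAC
    A ↦ BCB  (constrained at step 1)

A->BCB, B->AB, C->CAC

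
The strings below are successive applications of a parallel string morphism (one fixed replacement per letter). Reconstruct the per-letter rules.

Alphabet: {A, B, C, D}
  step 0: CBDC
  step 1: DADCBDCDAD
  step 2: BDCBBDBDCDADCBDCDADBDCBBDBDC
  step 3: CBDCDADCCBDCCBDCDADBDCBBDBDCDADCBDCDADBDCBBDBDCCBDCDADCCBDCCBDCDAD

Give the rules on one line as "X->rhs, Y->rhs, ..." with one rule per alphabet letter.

A->BBD, B->C, C->DAD, D->BDC

  step 2 ⇒ step 3: BDCBBDBDCDADCBDCDADBDCBBDBDC ⇒ C·BDC·DAD·C·C·BDC·C·BDC·DAD·BDC·BBD·BDC·DAD·C·BDC·DAD·BDC·BBD·BDC·C·BDC·DAD·C·C·BDC·C·BDC·DAD
    A ↦ BBD
    B ↦ C
    C ↦ DAD
    D ↦ BDC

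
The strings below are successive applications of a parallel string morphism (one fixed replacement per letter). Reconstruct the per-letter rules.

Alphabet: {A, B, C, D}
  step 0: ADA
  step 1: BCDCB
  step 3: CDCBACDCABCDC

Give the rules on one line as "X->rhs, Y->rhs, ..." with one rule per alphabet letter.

A->B, B->D, C->A, D->CDC

  step 0 ⇒ step 1: ADA ⇒ B·CDC·B
    A ↦ B
    D ↦ CDC
    B ↦ D  (constrained at step 1)
    C ↦ A  (constrained at step 1)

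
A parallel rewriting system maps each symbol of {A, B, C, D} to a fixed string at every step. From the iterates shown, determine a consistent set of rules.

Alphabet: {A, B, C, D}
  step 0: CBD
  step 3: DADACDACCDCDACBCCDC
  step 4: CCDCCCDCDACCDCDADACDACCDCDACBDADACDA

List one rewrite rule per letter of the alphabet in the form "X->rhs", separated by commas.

A->CDC, B->CB, C->DA, D->C

  step 3 ⇒ step 4: DADACDACCDCDACBCCDC ⇒ C·CDC·C·CDC·DA·C·CDC·DA·DA·C·DA·C·CDC·DA·CB·DA·DA·C·DA
    A ↦ CDC
    B ↦ CB
    C ↦ DA
    D ↦ C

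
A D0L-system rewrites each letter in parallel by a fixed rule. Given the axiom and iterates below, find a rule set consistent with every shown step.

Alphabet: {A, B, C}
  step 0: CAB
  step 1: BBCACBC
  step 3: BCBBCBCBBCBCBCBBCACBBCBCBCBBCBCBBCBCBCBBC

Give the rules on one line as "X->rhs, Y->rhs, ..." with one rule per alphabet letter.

  step 0 ⇒ step 1: CAB ⇒ BBC·AC·BC
    A ↦ AC
    B ↦ BC
    C ↦ BBC

A->AC, B->BC, C->BBC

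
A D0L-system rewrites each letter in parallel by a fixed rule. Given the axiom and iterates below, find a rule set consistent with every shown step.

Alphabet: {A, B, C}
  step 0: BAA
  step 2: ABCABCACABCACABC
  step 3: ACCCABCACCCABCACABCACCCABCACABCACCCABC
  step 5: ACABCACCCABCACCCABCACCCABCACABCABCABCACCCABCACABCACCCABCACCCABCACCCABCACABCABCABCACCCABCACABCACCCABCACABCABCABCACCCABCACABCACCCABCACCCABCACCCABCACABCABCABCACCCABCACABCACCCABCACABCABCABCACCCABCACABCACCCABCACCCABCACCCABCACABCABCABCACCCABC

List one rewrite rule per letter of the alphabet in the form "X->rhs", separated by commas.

  step 2 ⇒ step 3: ABCABCACABCACABC ⇒ AC·CC·ABC·AC·CC·ABC·AC·ABC·AC·CC·ABC·AC·ABC·AC·CC·ABC
    A ↦ AC
    B ↦ CC
    C ↦ ABC

A->AC, B->CC, C->ABC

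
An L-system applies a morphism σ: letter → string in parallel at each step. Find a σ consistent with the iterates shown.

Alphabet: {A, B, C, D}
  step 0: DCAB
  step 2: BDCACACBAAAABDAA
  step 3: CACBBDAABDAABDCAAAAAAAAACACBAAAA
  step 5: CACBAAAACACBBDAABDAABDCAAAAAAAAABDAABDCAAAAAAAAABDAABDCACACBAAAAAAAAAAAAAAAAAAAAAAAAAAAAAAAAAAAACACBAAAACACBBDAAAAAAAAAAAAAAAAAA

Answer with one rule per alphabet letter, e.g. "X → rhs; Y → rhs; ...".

  step 2 ⇒ step 3: BDCACACBAAAABDAA ⇒ CA·CB·BD·AA·BD·AA·BD·CA·AA·AA·AA·AA·CA·CB·AA·AA
    A ↦ AA
    B ↦ CA
    C ↦ BD
    D ↦ CB

A->AA, B->CA, C->BD, D->CB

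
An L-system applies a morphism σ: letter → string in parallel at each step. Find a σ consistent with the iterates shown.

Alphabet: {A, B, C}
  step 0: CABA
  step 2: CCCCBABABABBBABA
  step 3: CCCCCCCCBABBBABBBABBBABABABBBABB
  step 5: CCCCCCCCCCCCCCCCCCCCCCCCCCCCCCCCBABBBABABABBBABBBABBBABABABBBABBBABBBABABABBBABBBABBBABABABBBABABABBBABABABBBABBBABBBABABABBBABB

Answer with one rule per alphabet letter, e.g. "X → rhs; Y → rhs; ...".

  step 2 ⇒ step 3: CCCCBABABABBBABA ⇒ CC·CC·CC·CC·BA·BB·BA·BB·BA·BB·BA·BA·BA·BB·BA·BB
    A ↦ BB
    B ↦ BA
    C ↦ CC

A->BB, B->BA, C->CC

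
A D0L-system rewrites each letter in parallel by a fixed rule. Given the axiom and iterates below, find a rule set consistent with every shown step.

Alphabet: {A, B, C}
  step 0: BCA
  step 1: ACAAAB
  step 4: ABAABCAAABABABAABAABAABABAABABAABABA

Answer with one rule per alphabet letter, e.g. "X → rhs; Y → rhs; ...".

A->AB, B->A, C->CAA

  step 0 ⇒ step 1: BCA ⇒ A·CAA·AB
    A ↦ AB
    B ↦ A
    C ↦ CAA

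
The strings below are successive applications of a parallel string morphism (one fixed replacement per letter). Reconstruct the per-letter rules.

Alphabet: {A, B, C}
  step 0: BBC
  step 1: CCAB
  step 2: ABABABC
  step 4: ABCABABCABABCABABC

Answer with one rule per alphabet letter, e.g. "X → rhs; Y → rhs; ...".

A->AB, B->C, C->AB

  step 1 ⇒ step 2: CCAB ⇒ AB·AB·AB·C
    A ↦ AB
    B ↦ C
    C ↦ AB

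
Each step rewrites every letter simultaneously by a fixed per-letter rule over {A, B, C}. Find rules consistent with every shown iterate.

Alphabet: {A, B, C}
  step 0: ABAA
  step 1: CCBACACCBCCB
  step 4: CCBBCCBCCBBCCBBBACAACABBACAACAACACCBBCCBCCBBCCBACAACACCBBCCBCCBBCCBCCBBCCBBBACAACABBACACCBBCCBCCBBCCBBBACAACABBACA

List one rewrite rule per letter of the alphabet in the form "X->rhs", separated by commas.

A->CCB, B->ACA, C->B

  step 0 ⇒ step 1: ABAA ⇒ CCB·ACA·CCB·CCB
    A ↦ CCB
    B ↦ ACA
    C ↦ B  (constrained at step 1)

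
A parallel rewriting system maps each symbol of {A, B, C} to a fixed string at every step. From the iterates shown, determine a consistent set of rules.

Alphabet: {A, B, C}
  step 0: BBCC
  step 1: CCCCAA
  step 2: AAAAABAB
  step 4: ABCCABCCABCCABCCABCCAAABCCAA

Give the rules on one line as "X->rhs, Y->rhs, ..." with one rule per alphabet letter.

A->AB, B->CC, C->A

  step 1 ⇒ step 2: CCCCAA ⇒ A·A·A·A·AB·AB
    A ↦ AB
    C ↦ A
  step 0 ⇒ step 1: BBCC ⇒ CC·CC·A·A
    B ↦ CC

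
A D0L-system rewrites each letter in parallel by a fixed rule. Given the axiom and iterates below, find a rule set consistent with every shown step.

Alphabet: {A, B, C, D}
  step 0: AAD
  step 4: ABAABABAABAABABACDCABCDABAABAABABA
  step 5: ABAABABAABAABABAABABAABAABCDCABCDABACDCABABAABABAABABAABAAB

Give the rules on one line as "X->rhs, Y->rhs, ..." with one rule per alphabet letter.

A->AB, B->A, C->CD, D->CAB

  step 4 ⇒ step 5: ABAABABAABAABABACDCABCDABAABAABABA ⇒ AB·A·AB·AB·A·AB·A·AB·AB·A·AB·AB·A·AB·A·AB·CD·CAB·CD·AB·A·CD·CAB·AB·A·AB·AB·A·AB·AB·A·AB·A·AB
    A ↦ AB
    B ↦ A
    C ↦ CD
    D ↦ CAB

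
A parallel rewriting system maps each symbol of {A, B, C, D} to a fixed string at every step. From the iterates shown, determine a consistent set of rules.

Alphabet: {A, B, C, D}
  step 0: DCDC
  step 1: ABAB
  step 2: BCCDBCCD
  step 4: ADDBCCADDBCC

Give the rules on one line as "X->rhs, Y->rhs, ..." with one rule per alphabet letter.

A->BCC, B->D, C->B, D->A

  step 1 ⇒ step 2: ABAB ⇒ BCC·D·BCC·D
    A ↦ BCC
    B ↦ D
  step 0 ⇒ step 1: DCDC ⇒ A·B·A·B
    C ↦ B
  step 0 ⇒ step 1: DCDC ⇒ A·B·A·B
    D ↦ A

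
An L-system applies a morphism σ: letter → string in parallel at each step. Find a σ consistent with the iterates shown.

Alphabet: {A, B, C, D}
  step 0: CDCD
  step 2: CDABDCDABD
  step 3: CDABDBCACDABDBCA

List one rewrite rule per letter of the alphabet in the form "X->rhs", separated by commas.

A->BD, B->BC, C->CD, D->A

  step 2 ⇒ step 3: CDABDCDABD ⇒ CD·A·BD·BC·A·CD·A·BD·BC·A
    A ↦ BD
    B ↦ BC
    C ↦ CD
    D ↦ A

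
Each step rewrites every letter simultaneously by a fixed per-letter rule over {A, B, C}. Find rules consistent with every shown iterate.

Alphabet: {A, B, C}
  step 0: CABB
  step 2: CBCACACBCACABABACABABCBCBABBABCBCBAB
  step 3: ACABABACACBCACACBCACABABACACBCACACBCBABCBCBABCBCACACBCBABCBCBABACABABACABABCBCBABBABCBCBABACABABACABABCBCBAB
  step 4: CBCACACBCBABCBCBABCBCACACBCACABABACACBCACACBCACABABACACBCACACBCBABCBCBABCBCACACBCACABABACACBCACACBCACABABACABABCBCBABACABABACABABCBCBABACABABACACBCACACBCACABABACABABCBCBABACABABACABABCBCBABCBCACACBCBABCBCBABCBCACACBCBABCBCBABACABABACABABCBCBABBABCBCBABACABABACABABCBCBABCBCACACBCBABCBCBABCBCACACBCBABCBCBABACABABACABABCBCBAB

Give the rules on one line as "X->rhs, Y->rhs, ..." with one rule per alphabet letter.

  step 3 ⇒ step 4: ACABABACACBCACACBCACABABACACBCACACBCBABCBCBABCBCACACBCBABCBCBABACABABACABABCBCBABBABCBCBABACABABACABABCBCBAB ⇒ CBC·ACA·CBC·BAB·CBC·BAB·CBC·ACA·CBC·ACA·BAB·ACA·CBC·ACA·CBC·ACA·BAB·ACA·CBC·ACA·CBC·BAB·CBC·BAB·CBC·ACA·CBC·ACA·BAB·ACA·CBC·ACA·CBC·ACA·BAB·ACA·BAB·CBC·BAB·ACA·BAB·ACA·BAB·CBC·BAB·ACA·BAB·ACA·CBC·ACA·CBC·ACA·BAB·ACA·BAB·CBC·BAB·ACA·BAB·ACA·BAB·CBC·BAB·CBC·ACA·CBC·BAB·CBC·BAB·CBC·ACA·CBC·BAB·CBC·BAB·ACA·BAB·ACA·BAB·CBC·BAB·BAB·CBC·BAB·ACA·BAB·ACA·BAB·CBC·BAB·CBC·ACA·CBC·BAB·CBC·BAB·CBC·ACA·CBC·BAB·CBC·BAB·ACA·BAB·ACA·BAB·CBC·BAB
    A ↦ CBC
    B ↦ BAB
    C ↦ ACA

A->CBC, B->BAB, C->ACA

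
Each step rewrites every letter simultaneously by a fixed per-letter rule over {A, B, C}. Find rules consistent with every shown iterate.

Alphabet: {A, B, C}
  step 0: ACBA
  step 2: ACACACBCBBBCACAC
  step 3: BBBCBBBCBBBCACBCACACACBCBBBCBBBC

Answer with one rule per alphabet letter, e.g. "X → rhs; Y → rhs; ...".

  step 2 ⇒ step 3: ACACACBCBBBCACAC ⇒ BB·BC·BB·BC·BB·BC·AC·BC·AC·AC·AC·BC·BB·BC·BB·BC
    A ↦ BB
    B ↦ AC
    C ↦ BC

A->BB, B->AC, C->BC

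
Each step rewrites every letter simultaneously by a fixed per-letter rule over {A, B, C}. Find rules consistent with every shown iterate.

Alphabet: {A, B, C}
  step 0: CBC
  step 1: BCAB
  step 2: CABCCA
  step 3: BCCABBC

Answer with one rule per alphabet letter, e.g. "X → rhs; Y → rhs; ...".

A->C, B->CA, C->B

  step 2 ⇒ step 3: CABCCA ⇒ B·C·CA·B·B·C
    A ↦ C
    B ↦ CA
    C ↦ B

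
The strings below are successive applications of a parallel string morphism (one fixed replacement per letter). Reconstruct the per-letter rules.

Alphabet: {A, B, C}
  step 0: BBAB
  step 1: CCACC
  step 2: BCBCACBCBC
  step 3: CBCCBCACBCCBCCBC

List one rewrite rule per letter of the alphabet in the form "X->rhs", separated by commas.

A->AC, B->C, C->BC

  step 2 ⇒ step 3: BCBCACBCBC ⇒ C·BC·C·BC·AC·BC·C·BC·C·BC
    A ↦ AC
    B ↦ C
    C ↦ BC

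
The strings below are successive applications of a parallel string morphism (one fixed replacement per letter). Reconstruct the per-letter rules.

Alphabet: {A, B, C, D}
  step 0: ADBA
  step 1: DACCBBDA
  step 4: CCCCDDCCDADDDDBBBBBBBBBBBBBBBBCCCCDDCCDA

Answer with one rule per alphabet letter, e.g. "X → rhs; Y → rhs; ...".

  step 0 ⇒ step 1: ADBA ⇒ DA·CC·BB·DA
    A ↦ DA
    B ↦ BB
    D ↦ CC
    C ↦ D  (constrained at step 1)

A->DA, B->BB, C->D, D->CC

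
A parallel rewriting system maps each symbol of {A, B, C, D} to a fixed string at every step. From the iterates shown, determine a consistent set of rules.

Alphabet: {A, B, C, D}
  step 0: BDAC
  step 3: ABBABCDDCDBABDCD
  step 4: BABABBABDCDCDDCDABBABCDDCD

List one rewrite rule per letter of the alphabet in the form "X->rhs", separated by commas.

A->B, B->AB, C->D, D->CD

  step 3 ⇒ step 4: ABBABCDDCDBABDCD ⇒ B·AB·AB·B·AB·D·CD·CD·D·CD·AB·B·AB·CD·D·CD
    A ↦ B
    B ↦ AB
    C ↦ D
    D ↦ CD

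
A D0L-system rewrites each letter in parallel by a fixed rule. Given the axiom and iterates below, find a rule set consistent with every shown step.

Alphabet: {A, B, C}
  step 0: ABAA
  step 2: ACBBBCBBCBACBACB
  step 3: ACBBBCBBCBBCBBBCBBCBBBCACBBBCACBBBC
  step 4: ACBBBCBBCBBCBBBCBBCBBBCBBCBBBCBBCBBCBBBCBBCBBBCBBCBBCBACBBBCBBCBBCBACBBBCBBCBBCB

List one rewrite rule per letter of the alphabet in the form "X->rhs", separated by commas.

A->AC, B->BBC, C->B

  step 3 ⇒ step 4: ACBBBCBBCBBCBBBCBBCBBBCACBBBCACBBBC ⇒ AC·B·BBC·BBC·BBC·B·BBC·BBC·B·BBC·BBC·B·BBC·BBC·BBC·B·BBC·BBC·B·BBC·BBC·BBC·B·AC·B·BBC·BBC·BBC·B·AC·B·BBC·BBC·BBC·B
    A ↦ AC
    B ↦ BBC
    C ↦ B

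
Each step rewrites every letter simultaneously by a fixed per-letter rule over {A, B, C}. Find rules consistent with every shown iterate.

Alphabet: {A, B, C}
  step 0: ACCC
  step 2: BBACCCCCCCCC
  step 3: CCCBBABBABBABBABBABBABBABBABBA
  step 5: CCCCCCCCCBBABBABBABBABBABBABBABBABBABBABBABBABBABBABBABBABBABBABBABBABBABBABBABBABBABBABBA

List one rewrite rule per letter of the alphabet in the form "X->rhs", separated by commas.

A->C, B->C, C->BBA

  step 2 ⇒ step 3: BBACCCCCCCCC ⇒ C·C·C·BBA·BBA·BBA·BBA·BBA·BBA·BBA·BBA·BBA
    A ↦ C
    B ↦ C
    C ↦ BBA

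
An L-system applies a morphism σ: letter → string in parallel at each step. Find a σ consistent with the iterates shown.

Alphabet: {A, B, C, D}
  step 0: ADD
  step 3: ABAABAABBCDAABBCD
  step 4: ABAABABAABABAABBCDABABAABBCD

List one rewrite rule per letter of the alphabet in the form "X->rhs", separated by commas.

  step 3 ⇒ step 4: ABAABAABBCDAABBCD ⇒ AB·A·AB·AB·A·AB·AB·A·A·BB·CD·AB·AB·A·A·BB·CD
    A ↦ AB
    B ↦ A
    C ↦ BB
    D ↦ CD

A->AB, B->A, C->BB, D->CD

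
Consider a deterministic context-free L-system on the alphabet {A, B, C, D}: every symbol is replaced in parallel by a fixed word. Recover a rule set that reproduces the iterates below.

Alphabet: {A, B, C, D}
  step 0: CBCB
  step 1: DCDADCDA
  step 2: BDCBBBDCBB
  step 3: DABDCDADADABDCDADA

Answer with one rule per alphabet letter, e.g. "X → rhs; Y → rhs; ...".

  step 2 ⇒ step 3: BDCBBBDCBB ⇒ DA·B·DC·DA·DA·DA·B·DC·DA·DA
    B ↦ DA
    C ↦ DC
    D ↦ B
  step 1 ⇒ step 2: DCDADCDA ⇒ B·DC·B·B·B·DC·B·B
    A ↦ B

A->B, B->DA, C->DC, D->B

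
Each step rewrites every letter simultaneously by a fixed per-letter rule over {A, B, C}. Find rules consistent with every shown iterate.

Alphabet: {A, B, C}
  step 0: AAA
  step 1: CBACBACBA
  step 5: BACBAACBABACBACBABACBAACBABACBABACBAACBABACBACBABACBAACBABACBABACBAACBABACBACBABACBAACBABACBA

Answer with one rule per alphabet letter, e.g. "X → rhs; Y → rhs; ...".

A->CBA, B->A, C->B

  step 0 ⇒ step 1: AAA ⇒ CBA·CBA·CBA
    A ↦ CBA
    B ↦ A  (constrained at step 1)
    C ↦ B  (constrained at step 1)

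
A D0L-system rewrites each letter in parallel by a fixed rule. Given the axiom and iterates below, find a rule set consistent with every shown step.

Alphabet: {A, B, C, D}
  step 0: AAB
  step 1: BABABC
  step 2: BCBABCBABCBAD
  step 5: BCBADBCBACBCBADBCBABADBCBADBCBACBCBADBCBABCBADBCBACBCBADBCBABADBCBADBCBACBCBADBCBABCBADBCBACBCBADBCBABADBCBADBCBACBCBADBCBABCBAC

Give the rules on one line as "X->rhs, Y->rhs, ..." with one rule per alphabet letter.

A->BA, B->BC, C->BAD, D->C

  step 1 ⇒ step 2: BABABC ⇒ BC·BA·BC·BA·BC·BAD
    A ↦ BA
    B ↦ BC
    C ↦ BAD
    D ↦ C  (constrained at step 2)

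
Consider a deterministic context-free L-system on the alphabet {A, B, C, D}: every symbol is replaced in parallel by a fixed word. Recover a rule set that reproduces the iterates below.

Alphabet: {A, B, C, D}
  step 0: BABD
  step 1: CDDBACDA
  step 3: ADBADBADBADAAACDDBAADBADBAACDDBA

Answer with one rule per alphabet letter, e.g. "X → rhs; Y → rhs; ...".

  step 0 ⇒ step 1: BABD ⇒ CD·DBA·CD·A
    A ↦ DBA
    B ↦ CD
    D ↦ A
    C ↦ DA  (constrained at step 1)

A->DBA, B->CD, C->DA, D->A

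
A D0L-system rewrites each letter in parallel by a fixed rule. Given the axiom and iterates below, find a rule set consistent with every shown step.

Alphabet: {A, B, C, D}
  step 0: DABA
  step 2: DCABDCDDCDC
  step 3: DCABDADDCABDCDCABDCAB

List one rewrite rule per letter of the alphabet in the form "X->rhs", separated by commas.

A->D, B->AD, C->AB, D->DC

  step 2 ⇒ step 3: DCABDCDDCDC ⇒ DC·AB·D·AD·DC·AB·DC·DC·AB·DC·AB
    A ↦ D
    B ↦ AD
    C ↦ AB
    D ↦ DC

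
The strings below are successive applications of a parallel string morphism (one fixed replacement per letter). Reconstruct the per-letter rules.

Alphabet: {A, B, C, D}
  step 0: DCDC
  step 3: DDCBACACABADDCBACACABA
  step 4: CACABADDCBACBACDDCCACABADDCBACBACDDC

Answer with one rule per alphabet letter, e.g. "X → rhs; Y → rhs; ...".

  step 3 ⇒ step 4: DDCBACACABADDCBACACABA ⇒ CA·CA·BA·DD·C·BA·C·BA·C·DD·C·CA·CA·BA·DD·C·BA·C·BA·C·DD·C
    A ↦ C
    B ↦ DD
    C ↦ BA
    D ↦ CA

A->C, B->DD, C->BA, D->CA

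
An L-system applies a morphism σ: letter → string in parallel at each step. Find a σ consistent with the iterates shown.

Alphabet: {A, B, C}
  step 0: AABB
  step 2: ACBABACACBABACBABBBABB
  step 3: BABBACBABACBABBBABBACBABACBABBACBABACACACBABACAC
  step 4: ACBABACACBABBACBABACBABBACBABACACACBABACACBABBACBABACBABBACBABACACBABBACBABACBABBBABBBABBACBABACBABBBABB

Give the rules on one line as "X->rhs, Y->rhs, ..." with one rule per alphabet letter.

A->BAB, B->AC, C->B

  step 3 ⇒ step 4: BABBACBABACBABBBABBACBABACBABBACBABACACACBABACAC ⇒ AC·BAB·AC·AC·BAB·B·AC·BAB·AC·BAB·B·AC·BAB·AC·AC·AC·BAB·AC·AC·BAB·B·AC·BAB·AC·BAB·B·AC·BAB·AC·AC·BAB·B·AC·BAB·AC·BAB·B·BAB·B·BAB·B·AC·BAB·AC·BAB·B·BAB·B
    A ↦ BAB
    B ↦ AC
    C ↦ B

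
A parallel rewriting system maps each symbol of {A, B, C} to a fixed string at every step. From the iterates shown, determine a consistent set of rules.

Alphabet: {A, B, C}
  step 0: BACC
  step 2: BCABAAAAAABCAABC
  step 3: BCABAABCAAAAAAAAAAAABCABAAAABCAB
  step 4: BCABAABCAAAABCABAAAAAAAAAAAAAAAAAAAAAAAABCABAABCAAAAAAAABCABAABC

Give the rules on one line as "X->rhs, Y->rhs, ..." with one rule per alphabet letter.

A->AA, B->BC, C->AB

  step 3 ⇒ step 4: BCABAABCAAAAAAAAAAAABCABAAAABCAB ⇒ BC·AB·AA·BC·AA·AA·BC·AB·AA·AA·AA·AA·AA·AA·AA·AA·AA·AA·AA·AA·BC·AB·AA·BC·AA·AA·AA·AA·BC·AB·AA·BC
    A ↦ AA
    B ↦ BC
    C ↦ AB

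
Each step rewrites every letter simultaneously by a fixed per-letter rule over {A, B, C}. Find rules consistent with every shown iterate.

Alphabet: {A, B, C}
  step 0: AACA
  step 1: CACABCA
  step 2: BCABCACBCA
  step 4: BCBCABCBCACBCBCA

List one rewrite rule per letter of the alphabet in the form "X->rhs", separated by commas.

A->CA, B->C, C->B

  step 1 ⇒ step 2: CACABCA ⇒ B·CA·B·CA·C·B·CA
    A ↦ CA
    B ↦ C
    C ↦ B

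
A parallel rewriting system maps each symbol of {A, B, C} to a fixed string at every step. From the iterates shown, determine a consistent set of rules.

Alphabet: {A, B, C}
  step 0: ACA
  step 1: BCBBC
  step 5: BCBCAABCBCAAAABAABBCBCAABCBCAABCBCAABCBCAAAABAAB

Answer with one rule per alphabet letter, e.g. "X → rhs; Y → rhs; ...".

  step 0 ⇒ step 1: ACA ⇒ BC·B·BC
    A ↦ BC
    C ↦ B
    B ↦ AA  (constrained at step 1)

A->BC, B->AA, C->B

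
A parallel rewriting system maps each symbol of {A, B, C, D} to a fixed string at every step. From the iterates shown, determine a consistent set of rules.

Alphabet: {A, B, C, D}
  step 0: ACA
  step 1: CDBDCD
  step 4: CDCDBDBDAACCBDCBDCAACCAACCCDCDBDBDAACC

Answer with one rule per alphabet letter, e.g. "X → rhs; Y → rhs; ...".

A->CD, B->AAC, C->BD, D->C

  step 0 ⇒ step 1: ACA ⇒ CD·BD·CD
    A ↦ CD
    C ↦ BD
    B ↦ AAC  (constrained at step 1)
    D ↦ C  (constrained at step 1)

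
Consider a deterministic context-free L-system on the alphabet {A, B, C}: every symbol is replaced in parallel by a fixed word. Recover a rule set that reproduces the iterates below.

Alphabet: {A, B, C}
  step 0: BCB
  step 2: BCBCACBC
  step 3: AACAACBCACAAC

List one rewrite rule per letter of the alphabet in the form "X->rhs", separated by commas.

  step 2 ⇒ step 3: BCBCACBC ⇒ A·AC·A·AC·BC·AC·A·AC
    A ↦ BC
    B ↦ A
    C ↦ AC

A->BC, B->A, C->AC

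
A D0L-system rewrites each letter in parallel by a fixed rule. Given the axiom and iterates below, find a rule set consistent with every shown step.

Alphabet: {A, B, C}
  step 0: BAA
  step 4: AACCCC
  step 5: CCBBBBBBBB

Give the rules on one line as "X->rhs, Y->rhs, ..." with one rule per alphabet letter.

  step 4 ⇒ step 5: AACCCC ⇒ C·C·BB·BB·BB·BB
    A ↦ C
    C ↦ BB
    B ↦ A  (constrained at step 0)

A->C, B->A, C->BB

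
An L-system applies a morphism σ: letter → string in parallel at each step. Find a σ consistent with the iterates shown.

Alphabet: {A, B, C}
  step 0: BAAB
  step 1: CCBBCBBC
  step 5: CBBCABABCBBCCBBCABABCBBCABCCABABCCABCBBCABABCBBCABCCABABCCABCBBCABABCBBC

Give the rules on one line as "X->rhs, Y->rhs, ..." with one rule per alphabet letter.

A->CBB, B->C, C->AB

  step 0 ⇒ step 1: BAAB ⇒ C·CBB·CBB·C
    A ↦ CBB
    B ↦ C
    C ↦ AB  (constrained at step 1)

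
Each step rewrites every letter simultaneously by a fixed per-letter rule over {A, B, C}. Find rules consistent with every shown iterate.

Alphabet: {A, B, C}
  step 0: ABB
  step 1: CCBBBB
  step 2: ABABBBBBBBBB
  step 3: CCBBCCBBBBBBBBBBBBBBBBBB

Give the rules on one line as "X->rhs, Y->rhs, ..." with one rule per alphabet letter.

A->CC, B->BB, C->AB

  step 2 ⇒ step 3: ABABBBBBBBBB ⇒ CC·BB·CC·BB·BB·BB·BB·BB·BB·BB·BB·BB
    A ↦ CC
    B ↦ BB
  step 1 ⇒ step 2: CCBBBB ⇒ AB·AB·BB·BB·BB·BB
    C ↦ AB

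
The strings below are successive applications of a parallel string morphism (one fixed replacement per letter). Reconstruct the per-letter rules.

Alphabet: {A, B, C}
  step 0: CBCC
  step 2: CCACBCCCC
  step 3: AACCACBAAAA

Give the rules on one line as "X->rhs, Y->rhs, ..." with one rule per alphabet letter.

A->CC, B->CB, C->A

  step 2 ⇒ step 3: CCACBCCCC ⇒ A·A·CC·A·CB·A·A·A·A
    A ↦ CC
    B ↦ CB
    C ↦ A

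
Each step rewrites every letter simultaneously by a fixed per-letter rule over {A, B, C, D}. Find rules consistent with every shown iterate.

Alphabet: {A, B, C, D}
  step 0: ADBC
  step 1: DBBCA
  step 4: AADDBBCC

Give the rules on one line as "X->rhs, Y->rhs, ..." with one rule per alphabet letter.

A->D, B->C, C->A, D->BB

  step 0 ⇒ step 1: ADBC ⇒ D·BB·C·A
    A ↦ D
    B ↦ C
    C ↦ A
    D ↦ BB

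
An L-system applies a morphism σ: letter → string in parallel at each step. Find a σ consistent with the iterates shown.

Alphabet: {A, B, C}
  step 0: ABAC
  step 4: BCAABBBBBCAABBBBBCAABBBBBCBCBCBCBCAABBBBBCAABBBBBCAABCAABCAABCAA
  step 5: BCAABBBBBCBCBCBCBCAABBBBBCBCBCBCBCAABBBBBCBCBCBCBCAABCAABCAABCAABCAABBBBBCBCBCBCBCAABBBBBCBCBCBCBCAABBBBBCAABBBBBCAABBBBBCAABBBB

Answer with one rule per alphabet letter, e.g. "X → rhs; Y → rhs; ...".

A->BB, B->BC, C->AA

  step 4 ⇒ step 5: BCAABBBBBCAABBBBBCAABBBBBCBCBCBCBCAABBBBBCAABBBBBCAABCAABCAABCAA ⇒ BC·AA·BB·BB·BC·BC·BC·BC·BC·AA·BB·BB·BC·BC·BC·BC·BC·AA·BB·BB·BC·BC·BC·BC·BC·AA·BC·AA·BC·AA·BC·AA·BC·AA·BB·BB·BC·BC·BC·BC·BC·AA·BB·BB·BC·BC·BC·BC·BC·AA·BB·BB·BC·AA·BB·BB·BC·AA·BB·BB·BC·AA·BB·BB
    A ↦ BB
    B ↦ BC
    C ↦ AA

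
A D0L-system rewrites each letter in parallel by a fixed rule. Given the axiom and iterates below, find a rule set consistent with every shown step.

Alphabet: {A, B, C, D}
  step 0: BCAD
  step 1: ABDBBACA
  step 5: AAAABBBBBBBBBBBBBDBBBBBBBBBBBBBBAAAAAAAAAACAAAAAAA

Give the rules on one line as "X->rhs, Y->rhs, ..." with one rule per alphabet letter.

  step 0 ⇒ step 1: BCAD ⇒ A·BD·BB·ACA
    A ↦ BB
    B ↦ A
    C ↦ BD
    D ↦ ACA

A->BB, B->A, C->BD, D->ACA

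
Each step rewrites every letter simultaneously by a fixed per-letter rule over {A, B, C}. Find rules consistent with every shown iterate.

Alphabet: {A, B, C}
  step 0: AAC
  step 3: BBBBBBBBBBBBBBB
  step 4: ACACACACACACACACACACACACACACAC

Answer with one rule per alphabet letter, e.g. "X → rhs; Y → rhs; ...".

A->BB, B->AC, C->B

  step 3 ⇒ step 4: BBBBBBBBBBBBBBB ⇒ AC·AC·AC·AC·AC·AC·AC·AC·AC·AC·AC·AC·AC·AC·AC
    B ↦ AC
    A ↦ BB  (constrained at step 0)
    C ↦ B  (constrained at step 0)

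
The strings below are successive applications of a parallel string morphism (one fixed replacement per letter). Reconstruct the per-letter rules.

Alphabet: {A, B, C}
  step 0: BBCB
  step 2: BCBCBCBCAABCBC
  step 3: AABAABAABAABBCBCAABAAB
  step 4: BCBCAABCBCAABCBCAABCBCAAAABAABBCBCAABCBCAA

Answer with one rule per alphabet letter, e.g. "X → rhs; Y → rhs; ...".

A->BC, B->AA, C->B

  step 3 ⇒ step 4: AABAABAABAABBCBCAABAAB ⇒ BC·BC·AA·BC·BC·AA·BC·BC·AA·BC·BC·AA·AA·B·AA·B·BC·BC·AA·BC·BC·AA
    A ↦ BC
    B ↦ AA
    C ↦ B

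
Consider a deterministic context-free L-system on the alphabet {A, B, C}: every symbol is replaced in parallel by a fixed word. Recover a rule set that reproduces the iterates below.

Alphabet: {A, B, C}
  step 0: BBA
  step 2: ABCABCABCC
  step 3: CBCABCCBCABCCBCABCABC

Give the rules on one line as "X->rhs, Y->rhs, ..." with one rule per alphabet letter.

A->CB, B->C, C->ABC

  step 2 ⇒ step 3: ABCABCABCC ⇒ CB·C·ABC·CB·C·ABC·CB·C·ABC·ABC
    A ↦ CB
    B ↦ C
    C ↦ ABC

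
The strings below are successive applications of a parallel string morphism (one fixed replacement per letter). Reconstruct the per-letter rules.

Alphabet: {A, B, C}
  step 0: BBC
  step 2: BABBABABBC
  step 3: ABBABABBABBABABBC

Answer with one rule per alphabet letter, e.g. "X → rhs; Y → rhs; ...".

A->B, B->AB, C->BC

  step 2 ⇒ step 3: BABBABABBC ⇒ AB·B·AB·AB·B·AB·B·AB·AB·BC
    A ↦ B
    B ↦ AB
    C ↦ BC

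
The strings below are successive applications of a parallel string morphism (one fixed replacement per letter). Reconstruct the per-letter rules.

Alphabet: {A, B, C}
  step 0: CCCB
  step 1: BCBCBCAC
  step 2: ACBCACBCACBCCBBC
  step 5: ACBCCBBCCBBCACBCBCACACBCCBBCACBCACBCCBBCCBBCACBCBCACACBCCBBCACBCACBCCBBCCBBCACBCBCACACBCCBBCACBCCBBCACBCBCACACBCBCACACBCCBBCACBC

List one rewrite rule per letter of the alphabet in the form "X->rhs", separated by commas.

  step 1 ⇒ step 2: BCBCBCAC ⇒ AC·BC·AC·BC·AC·BC·CB·BC
    A ↦ CB
    B ↦ AC
    C ↦ BC

A->CB, B->AC, C->BC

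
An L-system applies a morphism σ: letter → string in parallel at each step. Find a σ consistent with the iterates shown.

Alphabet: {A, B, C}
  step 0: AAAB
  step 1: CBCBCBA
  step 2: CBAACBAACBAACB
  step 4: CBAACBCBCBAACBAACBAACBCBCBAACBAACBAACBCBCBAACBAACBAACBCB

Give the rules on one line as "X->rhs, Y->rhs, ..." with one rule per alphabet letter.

  step 1 ⇒ step 2: CBCBCBA ⇒ CBA·A·CBA·A·CBA·A·CB
    A ↦ CB
    B ↦ A
    C ↦ CBA

A->CB, B->A, C->CBA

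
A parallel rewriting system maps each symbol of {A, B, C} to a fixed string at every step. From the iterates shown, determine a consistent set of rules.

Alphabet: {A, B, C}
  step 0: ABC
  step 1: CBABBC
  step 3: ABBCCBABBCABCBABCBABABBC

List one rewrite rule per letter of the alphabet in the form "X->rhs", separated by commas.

  step 0 ⇒ step 1: ABC ⇒ CB·AB·BC
    A ↦ CB
    B ↦ AB
    C ↦ BC

A->CB, B->AB, C->BC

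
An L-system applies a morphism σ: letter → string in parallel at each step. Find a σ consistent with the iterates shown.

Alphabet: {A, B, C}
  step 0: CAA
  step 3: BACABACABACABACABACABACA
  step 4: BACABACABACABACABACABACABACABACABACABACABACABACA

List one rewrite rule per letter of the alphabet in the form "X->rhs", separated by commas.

  step 3 ⇒ step 4: BACABACABACABACABACABACA ⇒ BA·CA·BA·CA·BA·CA·BA·CA·BA·CA·BA·CA·BA·CA·BA·CA·BA·CA·BA·CA·BA·CA·BA·CA
    A ↦ CA
    B ↦ BA
    C ↦ BA

A->CA, B->BA, C->BA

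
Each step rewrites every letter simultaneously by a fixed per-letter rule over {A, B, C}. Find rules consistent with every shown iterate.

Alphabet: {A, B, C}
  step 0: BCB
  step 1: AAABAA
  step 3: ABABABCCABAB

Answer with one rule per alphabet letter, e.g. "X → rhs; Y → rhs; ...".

  step 0 ⇒ step 1: BCB ⇒ AA·AB·AA
    B ↦ AA
    C ↦ AB
    A ↦ C  (constrained at step 1)

A->C, B->AA, C->AB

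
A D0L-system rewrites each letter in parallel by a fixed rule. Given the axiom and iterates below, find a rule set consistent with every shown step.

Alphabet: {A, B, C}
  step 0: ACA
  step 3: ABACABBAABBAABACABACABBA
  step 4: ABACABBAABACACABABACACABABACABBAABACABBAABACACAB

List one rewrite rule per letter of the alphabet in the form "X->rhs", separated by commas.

A->AB, B->AC, C->BA

  step 3 ⇒ step 4: ABACABBAABBAABACABACABBA ⇒ AB·AC·AB·BA·AB·AC·AC·AB·AB·AC·AC·AB·AB·AC·AB·BA·AB·AC·AB·BA·AB·AC·AC·AB
    A ↦ AB
    B ↦ AC
    C ↦ BA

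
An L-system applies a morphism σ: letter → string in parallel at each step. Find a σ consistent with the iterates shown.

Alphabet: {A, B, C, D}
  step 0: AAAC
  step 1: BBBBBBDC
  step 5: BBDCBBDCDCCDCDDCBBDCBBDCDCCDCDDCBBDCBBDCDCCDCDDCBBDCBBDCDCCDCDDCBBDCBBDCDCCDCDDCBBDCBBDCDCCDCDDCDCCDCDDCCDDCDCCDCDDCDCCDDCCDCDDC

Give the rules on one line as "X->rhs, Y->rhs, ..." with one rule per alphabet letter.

  step 0 ⇒ step 1: AAAC ⇒ BB·BB·BB·DC
    A ↦ BB
    C ↦ DC
    B ↦ AC  (constrained at step 1)
    D ↦ CD  (constrained at step 1)

A->BB, B->AC, C->DC, D->CD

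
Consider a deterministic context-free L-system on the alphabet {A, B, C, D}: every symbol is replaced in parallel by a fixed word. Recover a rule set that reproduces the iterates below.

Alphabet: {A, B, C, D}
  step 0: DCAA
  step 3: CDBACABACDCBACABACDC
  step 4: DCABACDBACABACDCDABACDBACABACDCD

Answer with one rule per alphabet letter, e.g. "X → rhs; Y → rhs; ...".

A->BAC, B->A, C->D, D->C

  step 3 ⇒ step 4: CDBACABACDCBACABACDC ⇒ D·C·A·BAC·D·BAC·A·BAC·D·C·D·A·BAC·D·BAC·A·BAC·D·C·D
    A ↦ BAC
    B ↦ A
    C ↦ D
    D ↦ C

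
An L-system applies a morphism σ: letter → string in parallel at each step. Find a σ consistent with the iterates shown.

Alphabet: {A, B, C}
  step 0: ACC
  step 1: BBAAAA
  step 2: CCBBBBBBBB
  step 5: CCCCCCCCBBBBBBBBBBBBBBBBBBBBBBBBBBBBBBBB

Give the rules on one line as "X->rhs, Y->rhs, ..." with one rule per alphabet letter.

  step 1 ⇒ step 2: BBAAAA ⇒ C·C·BB·BB·BB·BB
    A ↦ BB
    B ↦ C
  step 0 ⇒ step 1: ACC ⇒ BB·AA·AA
    C ↦ AA

A->BB, B->C, C->AA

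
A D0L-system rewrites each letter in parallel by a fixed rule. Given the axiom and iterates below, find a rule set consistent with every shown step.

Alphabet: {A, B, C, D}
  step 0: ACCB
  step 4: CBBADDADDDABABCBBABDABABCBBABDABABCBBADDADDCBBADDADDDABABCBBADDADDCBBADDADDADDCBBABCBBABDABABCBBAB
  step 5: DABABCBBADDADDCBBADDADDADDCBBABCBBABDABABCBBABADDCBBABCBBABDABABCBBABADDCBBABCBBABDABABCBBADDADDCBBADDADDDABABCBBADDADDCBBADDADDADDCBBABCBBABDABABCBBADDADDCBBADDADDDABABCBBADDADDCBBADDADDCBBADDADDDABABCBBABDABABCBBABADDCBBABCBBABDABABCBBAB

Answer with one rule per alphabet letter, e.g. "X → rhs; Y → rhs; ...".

  step 4 ⇒ step 5: CBBADDADDDABABCBBABDABABCBBABDABABCBBADDADDCBBADDADDDABABCBBADDADDCBBADDADDADDCBBABCBBABDABABCBBAB ⇒ D·AB·AB·CBB·ADD·ADD·CBB·ADD·ADD·ADD·CBB·AB·CBB·AB·D·AB·AB·CBB·AB·ADD·CBB·AB·CBB·AB·D·AB·AB·CBB·AB·ADD·CBB·AB·CBB·AB·D·AB·AB·CBB·ADD·ADD·CBB·ADD·ADD·D·AB·AB·CBB·ADD·ADD·CBB·ADD·ADD·ADD·CBB·AB·CBB·AB·D·AB·AB·CBB·ADD·ADD·CBB·ADD·ADD·D·AB·AB·CBB·ADD·ADD·CBB·ADD·ADD·CBB·ADD·ADD·D·AB·AB·CBB·AB·D·AB·AB·CBB·AB·ADD·CBB·AB·CBB·AB·D·AB·AB·CBB·AB
    A ↦ CBB
    B ↦ AB
    C ↦ D
    D ↦ ADD

A->CBB, B->AB, C->D, D->ADD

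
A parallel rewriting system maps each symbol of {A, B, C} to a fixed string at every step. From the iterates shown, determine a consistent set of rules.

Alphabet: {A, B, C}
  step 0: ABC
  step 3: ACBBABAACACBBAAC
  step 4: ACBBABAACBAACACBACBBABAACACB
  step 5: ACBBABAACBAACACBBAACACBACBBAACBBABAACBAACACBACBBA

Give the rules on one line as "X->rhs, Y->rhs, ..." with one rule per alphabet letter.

A->AC, B->BA, C->B

  step 4 ⇒ step 5: ACBBABAACBAACACBACBBABAACACB ⇒ AC·B·BA·BA·AC·BA·AC·AC·B·BA·AC·AC·B·AC·B·BA·AC·B·BA·BA·AC·BA·AC·AC·B·AC·B·BA
    A ↦ AC
    B ↦ BA
    C ↦ B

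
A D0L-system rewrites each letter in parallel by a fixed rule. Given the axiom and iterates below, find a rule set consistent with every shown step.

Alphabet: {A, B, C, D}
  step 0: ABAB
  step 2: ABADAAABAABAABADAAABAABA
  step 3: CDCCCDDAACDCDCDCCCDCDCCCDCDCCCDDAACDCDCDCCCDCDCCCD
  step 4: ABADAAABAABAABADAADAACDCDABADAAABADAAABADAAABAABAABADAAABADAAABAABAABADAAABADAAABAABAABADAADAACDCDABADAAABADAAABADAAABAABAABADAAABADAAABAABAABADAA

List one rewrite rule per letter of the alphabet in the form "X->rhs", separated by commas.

  step 3 ⇒ step 4: CDCCCDDAACDCDCDCCCDCDCCCDCDCCCDDAACDCDCDCCCDCDCCCD ⇒ ABA·DAA·ABA·ABA·ABA·DAA·DAA·CD·CD·ABA·DAA·ABA·DAA·ABA·DAA·ABA·ABA·ABA·DAA·ABA·DAA·ABA·ABA·ABA·DAA·ABA·DAA·ABA·ABA·ABA·DAA·DAA·CD·CD·ABA·DAA·ABA·DAA·ABA·DAA·ABA·ABA·ABA·DAA·ABA·DAA·ABA·ABA·ABA·DAA
    A ↦ CD
    C ↦ ABA
    D ↦ DAA
  step 2 ⇒ step 3: ABADAAABAABAABADAAABAABA ⇒ CD·CC·CD·DAA·CD·CD·CD·CC·CD·CD·CC·CD·CD·CC·CD·DAA·CD·CD·CD·CC·CD·CD·CC·CD
    B ↦ CC

A->CD, B->CC, C->ABA, D->DAA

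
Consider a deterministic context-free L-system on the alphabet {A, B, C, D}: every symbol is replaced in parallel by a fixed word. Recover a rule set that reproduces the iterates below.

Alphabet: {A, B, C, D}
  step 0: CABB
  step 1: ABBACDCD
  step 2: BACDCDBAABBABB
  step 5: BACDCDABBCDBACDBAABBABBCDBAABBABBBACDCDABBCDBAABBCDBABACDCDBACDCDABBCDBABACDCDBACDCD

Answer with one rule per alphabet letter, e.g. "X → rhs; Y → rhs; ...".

  step 1 ⇒ step 2: ABBACDCD ⇒ BA·CD·CD·BA·AB·B·AB·B
    A ↦ BA
    B ↦ CD
    C ↦ AB
    D ↦ B

A->BA, B->CD, C->AB, D->B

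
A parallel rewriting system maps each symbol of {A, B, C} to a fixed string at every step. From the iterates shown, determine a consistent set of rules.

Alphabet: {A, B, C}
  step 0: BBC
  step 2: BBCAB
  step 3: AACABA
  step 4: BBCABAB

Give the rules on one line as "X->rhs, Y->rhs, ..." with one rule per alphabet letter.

A->B, B->A, C->CA

  step 3 ⇒ step 4: AACABA ⇒ B·B·CA·B·A·B
    A ↦ B
    B ↦ A
    C ↦ CA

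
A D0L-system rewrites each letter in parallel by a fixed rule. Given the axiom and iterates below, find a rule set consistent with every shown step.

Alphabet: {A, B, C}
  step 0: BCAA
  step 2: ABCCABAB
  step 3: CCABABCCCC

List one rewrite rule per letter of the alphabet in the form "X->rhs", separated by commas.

  step 2 ⇒ step 3: ABCCABAB ⇒ C·C·AB·AB·C·C·C·C
    A ↦ C
    B ↦ C
    C ↦ AB

A->C, B->C, C->AB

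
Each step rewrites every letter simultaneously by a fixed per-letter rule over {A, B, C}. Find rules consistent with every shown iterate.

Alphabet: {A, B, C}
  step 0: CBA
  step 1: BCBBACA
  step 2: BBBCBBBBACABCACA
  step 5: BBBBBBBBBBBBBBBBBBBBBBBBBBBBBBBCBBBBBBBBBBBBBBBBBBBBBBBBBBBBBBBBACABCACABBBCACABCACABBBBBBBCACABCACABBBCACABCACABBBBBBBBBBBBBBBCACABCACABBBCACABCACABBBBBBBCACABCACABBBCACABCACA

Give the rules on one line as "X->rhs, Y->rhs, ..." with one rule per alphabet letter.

  step 1 ⇒ step 2: BCBBACA ⇒ BB·BC·BB·BB·ACA·BC·ACA
    A ↦ ACA
    B ↦ BB
    C ↦ BC

A->ACA, B->BB, C->BC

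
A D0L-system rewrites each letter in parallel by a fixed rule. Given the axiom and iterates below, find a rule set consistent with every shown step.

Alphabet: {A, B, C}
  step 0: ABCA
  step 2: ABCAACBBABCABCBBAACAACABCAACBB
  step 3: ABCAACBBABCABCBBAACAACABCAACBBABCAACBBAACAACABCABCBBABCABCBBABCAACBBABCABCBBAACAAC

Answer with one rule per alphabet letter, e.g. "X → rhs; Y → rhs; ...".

A->ABC, B->AAC, C->BB

  step 2 ⇒ step 3: ABCAACBBABCABCBBAACAACABCAACBB ⇒ ABC·AAC·BB·ABC·ABC·BB·AAC·AAC·ABC·AAC·BB·ABC·AAC·BB·AAC·AAC·ABC·ABC·BB·ABC·ABC·BB·ABC·AAC·BB·ABC·ABC·BB·AAC·AAC
    A ↦ ABC
    B ↦ AAC
    C ↦ BB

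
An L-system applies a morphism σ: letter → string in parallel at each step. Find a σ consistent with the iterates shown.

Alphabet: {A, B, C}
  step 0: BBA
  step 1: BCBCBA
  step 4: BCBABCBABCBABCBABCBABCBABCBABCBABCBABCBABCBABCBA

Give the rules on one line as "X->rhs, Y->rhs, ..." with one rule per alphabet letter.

  step 0 ⇒ step 1: BBA ⇒ BC·BC·BA
    A ↦ BA
    B ↦ BC
    C ↦ BA  (constrained at step 1)

A->BA, B->BC, C->BA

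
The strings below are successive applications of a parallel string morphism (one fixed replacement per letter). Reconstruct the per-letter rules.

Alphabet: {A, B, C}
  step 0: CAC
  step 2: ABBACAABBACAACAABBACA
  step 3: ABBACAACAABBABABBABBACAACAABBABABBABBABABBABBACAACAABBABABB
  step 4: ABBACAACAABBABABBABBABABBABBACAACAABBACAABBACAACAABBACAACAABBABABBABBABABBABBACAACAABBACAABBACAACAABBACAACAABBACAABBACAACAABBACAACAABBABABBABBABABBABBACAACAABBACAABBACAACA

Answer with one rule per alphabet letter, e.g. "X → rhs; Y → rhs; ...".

  step 3 ⇒ step 4: ABBACAACAABBABABBABBACAACAABBABABBABBABABBABBACAACAABBABABB ⇒ ABB·ACA·ACA·ABB·AB·ABB·ABB·AB·ABB·ABB·ACA·ACA·ABB·ACA·ABB·ACA·ACA·ABB·ACA·ACA·ABB·AB·ABB·ABB·AB·ABB·ABB·ACA·ACA·ABB·ACA·ABB·ACA·ACA·ABB·ACA·ACA·ABB·ACA·ABB·ACA·ACA·ABB·ACA·ACA·ABB·AB·ABB·ABB·AB·ABB·ABB·ACA·ACA·ABB·ACA·ABB·ACA·ACA
    A ↦ ABB
    B ↦ ACA
    C ↦ AB

A->ABB, B->ACA, C->AB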